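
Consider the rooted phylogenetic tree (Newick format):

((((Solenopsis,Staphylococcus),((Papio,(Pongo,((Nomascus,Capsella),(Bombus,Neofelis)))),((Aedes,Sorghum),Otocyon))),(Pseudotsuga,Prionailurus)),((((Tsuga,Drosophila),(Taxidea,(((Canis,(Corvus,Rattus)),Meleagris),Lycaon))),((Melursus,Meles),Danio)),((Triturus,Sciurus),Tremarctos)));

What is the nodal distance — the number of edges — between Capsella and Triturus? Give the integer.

12

The MRCA of Capsella and Triturus is the root of the tree.
From Capsella up to that node: 8 branches. From Triturus up to the same node: 4 branches. Total: 8 + 4 = 12.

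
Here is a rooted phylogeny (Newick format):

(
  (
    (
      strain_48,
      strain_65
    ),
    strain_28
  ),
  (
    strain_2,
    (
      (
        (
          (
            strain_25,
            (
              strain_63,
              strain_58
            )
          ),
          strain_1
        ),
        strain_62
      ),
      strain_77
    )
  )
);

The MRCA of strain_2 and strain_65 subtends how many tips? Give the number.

10

The MRCA of strain_2 and strain_65 is the root, so the clade is the entire tree.
That clade contains 10 terminal taxa: strain_1, strain_2, strain_25, strain_28, strain_48, strain_58, strain_62, strain_63, strain_65, strain_77.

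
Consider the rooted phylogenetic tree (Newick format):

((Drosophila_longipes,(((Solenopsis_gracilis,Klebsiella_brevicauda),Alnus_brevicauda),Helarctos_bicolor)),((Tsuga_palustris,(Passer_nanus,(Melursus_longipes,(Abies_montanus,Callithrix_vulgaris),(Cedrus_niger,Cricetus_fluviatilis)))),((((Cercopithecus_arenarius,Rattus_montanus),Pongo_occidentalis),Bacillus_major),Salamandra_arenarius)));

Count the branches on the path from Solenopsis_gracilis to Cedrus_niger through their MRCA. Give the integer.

11

The MRCA of Solenopsis_gracilis and Cedrus_niger is the root of the tree.
From Solenopsis_gracilis up to that node: 5 branches. From Cedrus_niger up to the same node: 6 branches. Total: 5 + 6 = 11.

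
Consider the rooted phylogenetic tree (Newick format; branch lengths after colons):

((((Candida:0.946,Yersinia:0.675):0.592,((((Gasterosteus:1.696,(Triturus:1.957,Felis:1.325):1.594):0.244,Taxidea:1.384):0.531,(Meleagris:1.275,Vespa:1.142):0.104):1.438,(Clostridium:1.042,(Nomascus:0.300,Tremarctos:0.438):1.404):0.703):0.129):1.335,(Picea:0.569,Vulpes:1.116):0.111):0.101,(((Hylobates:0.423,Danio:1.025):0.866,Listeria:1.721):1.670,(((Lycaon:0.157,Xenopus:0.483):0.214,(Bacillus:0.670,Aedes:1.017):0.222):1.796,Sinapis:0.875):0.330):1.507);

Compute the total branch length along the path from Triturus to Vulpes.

The path runs Triturus → … → MRCA → … → Vulpes; the MRCA is the node subtending (((Candida,Yersinia),((((Gasterosteus,(Triturus,Felis)),Taxidea),(Meleagris,Vespa)),(Clostridium,(Nomascus,Tremarctos)))),(Picea,Vulpes)).
Branch lengths along that path: 1.957 + 1.594 + 0.244 + 0.531 + 1.438 + 0.129 + 1.335 + 0.111 + 1.116 = 8.455.

8.455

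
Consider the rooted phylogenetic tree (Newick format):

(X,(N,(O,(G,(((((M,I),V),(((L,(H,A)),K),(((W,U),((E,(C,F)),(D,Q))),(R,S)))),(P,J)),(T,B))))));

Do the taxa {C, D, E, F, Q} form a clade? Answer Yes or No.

The most recent common ancestor of these taxa subtends ((E,(C,F)),(D,Q)).
That clade has exactly 5 tips — every listed taxon and nothing else — so the group is monophyletic.

Yes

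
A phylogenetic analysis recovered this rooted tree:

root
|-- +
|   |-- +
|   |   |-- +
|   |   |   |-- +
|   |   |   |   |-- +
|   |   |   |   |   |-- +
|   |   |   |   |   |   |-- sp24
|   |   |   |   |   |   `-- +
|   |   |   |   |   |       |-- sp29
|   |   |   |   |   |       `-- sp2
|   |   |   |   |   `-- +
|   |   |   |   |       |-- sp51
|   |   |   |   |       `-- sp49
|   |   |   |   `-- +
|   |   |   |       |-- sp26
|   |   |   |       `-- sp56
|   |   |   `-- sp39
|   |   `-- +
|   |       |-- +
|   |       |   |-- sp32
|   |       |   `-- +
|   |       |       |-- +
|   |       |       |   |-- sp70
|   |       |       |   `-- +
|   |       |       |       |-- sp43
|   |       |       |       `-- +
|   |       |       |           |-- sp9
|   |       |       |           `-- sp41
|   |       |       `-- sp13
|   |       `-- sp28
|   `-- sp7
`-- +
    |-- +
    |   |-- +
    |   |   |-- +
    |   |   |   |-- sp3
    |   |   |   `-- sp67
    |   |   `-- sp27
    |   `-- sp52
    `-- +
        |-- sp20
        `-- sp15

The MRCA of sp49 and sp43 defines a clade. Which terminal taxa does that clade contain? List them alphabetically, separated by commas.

Tracing sp49: it sits inside (sp51,sp49).
Tracing sp43: it sits inside (sp43,(sp9,sp41)).
The smallest clade enclosing both is (((((sp24,(sp29,sp2)),(sp51,sp49)),(sp26,sp56)),sp39),((sp32,((sp70,(sp43,(sp9,sp41))),sp13)),sp28)); the answer is its 15 terminal taxa in alphabetical order.

sp13, sp2, sp24, sp26, sp28, sp29, sp32, sp39, sp41, sp43, sp49, sp51, sp56, sp70, sp9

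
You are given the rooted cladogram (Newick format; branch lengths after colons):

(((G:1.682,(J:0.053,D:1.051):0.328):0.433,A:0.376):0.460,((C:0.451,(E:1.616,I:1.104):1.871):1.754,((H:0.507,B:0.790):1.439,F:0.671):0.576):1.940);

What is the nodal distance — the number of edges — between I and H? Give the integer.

The MRCA of I and H is the node subtending ((C,(E,I)),((H,B),F)).
From I up to that node: 3 branches. From H up to the same node: 3 branches. Total: 3 + 3 = 6.

6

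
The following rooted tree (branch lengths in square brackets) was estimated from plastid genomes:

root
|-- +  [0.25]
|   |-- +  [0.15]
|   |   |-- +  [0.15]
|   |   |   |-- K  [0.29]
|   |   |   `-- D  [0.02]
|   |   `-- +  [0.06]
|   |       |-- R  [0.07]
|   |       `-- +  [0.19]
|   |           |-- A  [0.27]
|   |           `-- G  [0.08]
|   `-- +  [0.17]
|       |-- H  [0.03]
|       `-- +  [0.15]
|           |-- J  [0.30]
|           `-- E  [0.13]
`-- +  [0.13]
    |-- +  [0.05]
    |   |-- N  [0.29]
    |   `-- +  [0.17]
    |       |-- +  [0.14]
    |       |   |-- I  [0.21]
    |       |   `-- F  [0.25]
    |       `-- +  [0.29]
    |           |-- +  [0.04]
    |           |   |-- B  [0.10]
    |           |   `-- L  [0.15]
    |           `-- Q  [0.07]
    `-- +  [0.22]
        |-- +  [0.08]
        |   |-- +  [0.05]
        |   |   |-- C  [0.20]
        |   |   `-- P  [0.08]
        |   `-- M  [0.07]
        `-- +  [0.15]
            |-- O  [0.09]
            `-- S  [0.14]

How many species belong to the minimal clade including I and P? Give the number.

The MRCA of I and P is the node subtending ((N,((I,F),((B,L),Q))),(((C,P),M),(O,S))).
That clade contains 11 terminal taxa: B, C, F, I, L, M, N, O, P, Q, S.

11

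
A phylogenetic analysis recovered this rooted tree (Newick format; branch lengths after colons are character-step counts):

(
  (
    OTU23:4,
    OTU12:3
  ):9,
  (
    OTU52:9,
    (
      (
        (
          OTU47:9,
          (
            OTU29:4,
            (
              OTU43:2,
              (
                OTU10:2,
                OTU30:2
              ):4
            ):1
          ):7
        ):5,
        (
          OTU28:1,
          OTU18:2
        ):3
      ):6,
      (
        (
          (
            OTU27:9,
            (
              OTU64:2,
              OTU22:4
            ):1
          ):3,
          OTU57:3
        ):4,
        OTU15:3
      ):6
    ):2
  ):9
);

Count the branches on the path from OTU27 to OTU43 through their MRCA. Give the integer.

9

The MRCA of OTU27 and OTU43 is the node subtending (((OTU47,(OTU29,(OTU43,(OTU10,OTU30)))),(OTU28,OTU18)),(((OTU27,(OTU64,OTU22)),OTU57),OTU15)).
From OTU27 up to that node: 4 branches. From OTU43 up to the same node: 5 branches. Total: 4 + 5 = 9.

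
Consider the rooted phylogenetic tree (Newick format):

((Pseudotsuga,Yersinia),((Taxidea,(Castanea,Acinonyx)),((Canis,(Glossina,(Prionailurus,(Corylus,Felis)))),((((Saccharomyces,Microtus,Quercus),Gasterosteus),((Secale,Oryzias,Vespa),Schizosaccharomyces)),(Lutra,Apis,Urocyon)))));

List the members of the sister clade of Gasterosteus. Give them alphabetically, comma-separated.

Gasterosteus attaches to the tree at the node subtending ((Saccharomyces,Microtus,Quercus),Gasterosteus).
The other lineage descending from that same node — the sister group — is (Saccharomyces,Microtus,Quercus); its 3 tips in alphabetical order are the answer.

Microtus, Quercus, Saccharomyces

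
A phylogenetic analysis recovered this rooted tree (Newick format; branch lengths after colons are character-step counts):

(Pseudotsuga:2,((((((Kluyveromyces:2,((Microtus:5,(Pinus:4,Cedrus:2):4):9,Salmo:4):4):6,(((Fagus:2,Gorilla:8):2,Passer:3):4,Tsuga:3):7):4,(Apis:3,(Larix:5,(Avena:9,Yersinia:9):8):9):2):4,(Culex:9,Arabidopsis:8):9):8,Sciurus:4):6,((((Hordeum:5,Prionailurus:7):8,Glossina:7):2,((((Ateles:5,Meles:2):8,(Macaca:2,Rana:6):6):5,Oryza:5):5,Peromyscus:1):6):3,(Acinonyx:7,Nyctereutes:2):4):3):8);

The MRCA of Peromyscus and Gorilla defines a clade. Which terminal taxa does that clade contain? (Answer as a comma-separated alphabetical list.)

Tracing Peromyscus: it sits inside ((((Ateles,Meles),(Macaca,Rana)),Oryza),Peromyscus).
Tracing Gorilla: it sits inside (Fagus,Gorilla).
The smallest clade enclosing both is ((((((Kluyveromyces,((Microtus,(Pinus,Cedrus)),Salmo)),(((Fagus,Gorilla),Passer),Tsuga)),(Apis,(Larix,(Avena,Yersinia)))),(Culex,Arabidopsis)),Sciurus),((((Hordeum,Prionailurus),Glossina),((((Ateles,Meles),(Macaca,Rana)),Oryza),Peromyscus)),(Acinonyx,Nyctereutes))); the answer is its 27 terminal taxa in alphabetical order.

Acinonyx, Apis, Arabidopsis, Ateles, Avena, Cedrus, Culex, Fagus, Glossina, Gorilla, Hordeum, Kluyveromyces, Larix, Macaca, Meles, Microtus, Nyctereutes, Oryza, Passer, Peromyscus, Pinus, Prionailurus, Rana, Salmo, Sciurus, Tsuga, Yersinia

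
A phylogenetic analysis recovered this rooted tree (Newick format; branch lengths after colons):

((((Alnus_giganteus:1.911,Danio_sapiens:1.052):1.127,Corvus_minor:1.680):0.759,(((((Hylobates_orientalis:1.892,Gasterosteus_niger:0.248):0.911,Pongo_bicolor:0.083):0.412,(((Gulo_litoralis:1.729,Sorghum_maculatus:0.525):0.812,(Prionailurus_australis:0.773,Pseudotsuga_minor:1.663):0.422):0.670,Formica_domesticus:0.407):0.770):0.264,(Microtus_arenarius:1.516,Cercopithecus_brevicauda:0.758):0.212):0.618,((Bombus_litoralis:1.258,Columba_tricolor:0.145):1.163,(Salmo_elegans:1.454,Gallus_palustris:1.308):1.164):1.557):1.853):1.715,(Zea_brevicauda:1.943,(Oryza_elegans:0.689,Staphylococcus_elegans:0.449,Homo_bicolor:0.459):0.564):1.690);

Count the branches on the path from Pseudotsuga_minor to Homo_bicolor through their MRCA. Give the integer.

The MRCA of Pseudotsuga_minor and Homo_bicolor is the root of the tree.
From Pseudotsuga_minor up to that node: 8 branches. From Homo_bicolor up to the same node: 3 branches. Total: 8 + 3 = 11.

11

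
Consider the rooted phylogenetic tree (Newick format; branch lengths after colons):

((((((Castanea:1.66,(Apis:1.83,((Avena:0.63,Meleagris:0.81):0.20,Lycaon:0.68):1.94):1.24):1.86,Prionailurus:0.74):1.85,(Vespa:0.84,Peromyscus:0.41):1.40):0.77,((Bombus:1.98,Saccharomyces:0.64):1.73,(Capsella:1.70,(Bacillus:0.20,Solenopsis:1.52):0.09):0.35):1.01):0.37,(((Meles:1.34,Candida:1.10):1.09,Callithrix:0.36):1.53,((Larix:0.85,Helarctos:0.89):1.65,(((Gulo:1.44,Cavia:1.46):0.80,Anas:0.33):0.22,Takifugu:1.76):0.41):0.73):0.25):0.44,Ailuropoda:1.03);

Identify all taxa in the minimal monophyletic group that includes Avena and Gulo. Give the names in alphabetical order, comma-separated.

Tracing Avena: it sits inside (Avena,Meleagris).
Tracing Gulo: it sits inside (Gulo,Cavia).
The smallest clade enclosing both is (((((Castanea,(Apis,((Avena,Meleagris),Lycaon))),Prionailurus),(Vespa,Peromyscus)),((Bombus,Saccharomyces),(Capsella,(Bacillus,Solenopsis)))),(((Meles,Candida),Callithrix),((Larix,Helarctos),(((Gulo,Cavia),Anas),Takifugu)))); the answer is its 22 terminal taxa in alphabetical order.

Anas, Apis, Avena, Bacillus, Bombus, Callithrix, Candida, Capsella, Castanea, Cavia, Gulo, Helarctos, Larix, Lycaon, Meleagris, Meles, Peromyscus, Prionailurus, Saccharomyces, Solenopsis, Takifugu, Vespa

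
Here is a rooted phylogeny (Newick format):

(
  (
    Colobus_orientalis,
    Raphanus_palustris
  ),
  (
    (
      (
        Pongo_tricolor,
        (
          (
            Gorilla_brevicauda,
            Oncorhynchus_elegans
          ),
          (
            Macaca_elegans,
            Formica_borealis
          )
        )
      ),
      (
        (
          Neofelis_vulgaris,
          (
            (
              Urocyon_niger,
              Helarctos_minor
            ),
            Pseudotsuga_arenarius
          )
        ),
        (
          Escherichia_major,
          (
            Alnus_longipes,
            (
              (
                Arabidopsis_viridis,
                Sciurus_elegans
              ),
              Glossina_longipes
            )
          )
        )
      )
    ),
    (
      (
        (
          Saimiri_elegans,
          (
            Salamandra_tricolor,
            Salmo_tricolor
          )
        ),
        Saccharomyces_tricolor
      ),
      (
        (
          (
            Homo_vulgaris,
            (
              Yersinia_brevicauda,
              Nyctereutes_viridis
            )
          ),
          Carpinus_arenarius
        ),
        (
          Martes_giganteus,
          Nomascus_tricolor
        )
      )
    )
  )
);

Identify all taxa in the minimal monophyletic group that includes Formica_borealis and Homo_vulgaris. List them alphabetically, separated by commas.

Alnus_longipes, Arabidopsis_viridis, Carpinus_arenarius, Escherichia_major, Formica_borealis, Glossina_longipes, Gorilla_brevicauda, Helarctos_minor, Homo_vulgaris, Macaca_elegans, Martes_giganteus, Neofelis_vulgaris, Nomascus_tricolor, Nyctereutes_viridis, Oncorhynchus_elegans, Pongo_tricolor, Pseudotsuga_arenarius, Saccharomyces_tricolor, Saimiri_elegans, Salamandra_tricolor, Salmo_tricolor, Sciurus_elegans, Urocyon_niger, Yersinia_brevicauda

Tracing Formica_borealis: it sits inside (Macaca_elegans,Formica_borealis).
Tracing Homo_vulgaris: it sits inside (Homo_vulgaris,(Yersinia_brevicauda,Nyctereutes_viridis)).
The smallest clade enclosing both is (((Pongo_tricolor,((Gorilla_brevicauda,Oncorhynchus_elegans),(Macaca_elegans,Formica_borealis))),((Neofelis_vulgaris,((Urocyon_niger,Helarctos_minor),Pseudotsuga_arenarius)),(Escherichia_major,(Alnus_longipes,((Arabidopsis_viridis,Sciurus_elegans),Glossina_longipes))))),(((Saimiri_elegans,(Salamandra_tricolor,Salmo_tricolor)),Saccharomyces_tricolor),(((Homo_vulgaris,(Yersinia_brevicauda,Nyctereutes_viridis)),Carpinus_arenarius),(Martes_giganteus,Nomascus_tricolor)))); the answer is its 24 terminal taxa in alphabetical order.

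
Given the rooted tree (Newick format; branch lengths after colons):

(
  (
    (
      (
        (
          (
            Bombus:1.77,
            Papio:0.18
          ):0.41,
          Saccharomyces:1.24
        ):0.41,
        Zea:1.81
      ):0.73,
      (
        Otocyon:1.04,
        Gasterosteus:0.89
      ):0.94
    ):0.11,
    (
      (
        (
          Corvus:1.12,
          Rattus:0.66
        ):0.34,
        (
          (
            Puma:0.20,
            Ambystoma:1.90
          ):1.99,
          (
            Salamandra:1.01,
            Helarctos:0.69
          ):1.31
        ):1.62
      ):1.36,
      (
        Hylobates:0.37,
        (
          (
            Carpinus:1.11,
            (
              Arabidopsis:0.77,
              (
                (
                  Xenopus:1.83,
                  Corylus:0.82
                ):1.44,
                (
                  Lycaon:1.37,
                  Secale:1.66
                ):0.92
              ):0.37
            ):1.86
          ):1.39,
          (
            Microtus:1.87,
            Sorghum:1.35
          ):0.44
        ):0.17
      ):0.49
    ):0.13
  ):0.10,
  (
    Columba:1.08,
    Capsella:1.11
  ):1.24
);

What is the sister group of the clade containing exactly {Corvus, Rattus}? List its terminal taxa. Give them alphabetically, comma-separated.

Ambystoma, Helarctos, Puma, Salamandra

The clade containing exactly {Corvus, Rattus} attaches to the tree at the node subtending ((Corvus,Rattus),((Puma,Ambystoma),(Salamandra,Helarctos))).
The other lineage descending from that same node — the sister group — is ((Puma,Ambystoma),(Salamandra,Helarctos)); its 4 tips in alphabetical order are the answer.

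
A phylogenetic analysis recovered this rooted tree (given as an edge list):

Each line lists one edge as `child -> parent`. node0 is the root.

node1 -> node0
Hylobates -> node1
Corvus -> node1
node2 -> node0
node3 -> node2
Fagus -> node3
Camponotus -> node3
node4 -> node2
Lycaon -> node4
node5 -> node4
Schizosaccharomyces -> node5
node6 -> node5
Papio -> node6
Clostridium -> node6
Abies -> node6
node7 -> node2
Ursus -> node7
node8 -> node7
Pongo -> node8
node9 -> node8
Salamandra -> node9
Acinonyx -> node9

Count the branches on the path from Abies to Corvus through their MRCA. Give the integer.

The MRCA of Abies and Corvus is the root of the tree.
From Abies up to that node: 5 branches. From Corvus up to the same node: 2 branches. Total: 5 + 2 = 7.

7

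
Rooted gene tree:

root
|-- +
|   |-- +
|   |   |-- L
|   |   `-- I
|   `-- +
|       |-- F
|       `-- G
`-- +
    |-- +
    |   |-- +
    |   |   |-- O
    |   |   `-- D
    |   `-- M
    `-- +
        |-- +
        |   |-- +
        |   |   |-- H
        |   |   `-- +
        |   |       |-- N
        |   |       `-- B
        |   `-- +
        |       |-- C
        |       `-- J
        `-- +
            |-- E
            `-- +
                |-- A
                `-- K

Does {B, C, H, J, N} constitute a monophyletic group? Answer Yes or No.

Yes

The most recent common ancestor of these taxa subtends ((H,(N,B)),(C,J)).
That clade has exactly 5 tips — every listed taxon and nothing else — so the group is monophyletic.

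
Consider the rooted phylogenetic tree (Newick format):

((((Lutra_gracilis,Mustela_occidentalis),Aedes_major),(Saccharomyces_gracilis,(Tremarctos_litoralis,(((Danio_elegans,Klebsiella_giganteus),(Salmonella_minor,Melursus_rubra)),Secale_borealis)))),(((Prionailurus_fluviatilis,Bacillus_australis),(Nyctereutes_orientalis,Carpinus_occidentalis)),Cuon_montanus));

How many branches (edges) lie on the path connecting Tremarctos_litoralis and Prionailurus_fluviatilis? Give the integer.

The MRCA of Tremarctos_litoralis and Prionailurus_fluviatilis is the root of the tree.
From Tremarctos_litoralis up to that node: 4 branches. From Prionailurus_fluviatilis up to the same node: 4 branches. Total: 4 + 4 = 8.

8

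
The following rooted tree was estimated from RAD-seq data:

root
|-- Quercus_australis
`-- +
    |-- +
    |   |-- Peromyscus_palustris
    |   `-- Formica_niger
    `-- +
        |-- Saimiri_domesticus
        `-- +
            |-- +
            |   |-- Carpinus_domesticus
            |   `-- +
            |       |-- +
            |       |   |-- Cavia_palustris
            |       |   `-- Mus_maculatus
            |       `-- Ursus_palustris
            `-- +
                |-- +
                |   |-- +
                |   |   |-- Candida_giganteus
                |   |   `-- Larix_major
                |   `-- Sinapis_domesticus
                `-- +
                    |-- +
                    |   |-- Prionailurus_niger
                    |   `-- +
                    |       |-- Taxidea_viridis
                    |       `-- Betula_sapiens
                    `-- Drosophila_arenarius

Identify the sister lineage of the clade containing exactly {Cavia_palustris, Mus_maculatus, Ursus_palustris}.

Carpinus_domesticus

The clade containing exactly {Cavia_palustris, Mus_maculatus, Ursus_palustris} attaches to the tree at the node subtending (Carpinus_domesticus,((Cavia_palustris,Mus_maculatus),Ursus_palustris)).
The other lineage descending from that same node — the sister group — is the single tip Carpinus_domesticus.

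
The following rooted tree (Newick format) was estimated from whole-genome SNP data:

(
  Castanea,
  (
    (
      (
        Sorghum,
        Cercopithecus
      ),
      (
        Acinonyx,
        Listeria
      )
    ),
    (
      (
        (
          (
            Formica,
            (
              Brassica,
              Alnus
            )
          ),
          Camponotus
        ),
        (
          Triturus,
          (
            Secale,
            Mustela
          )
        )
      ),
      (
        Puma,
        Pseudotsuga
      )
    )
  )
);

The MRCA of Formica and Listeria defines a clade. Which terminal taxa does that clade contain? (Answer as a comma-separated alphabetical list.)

Acinonyx, Alnus, Brassica, Camponotus, Cercopithecus, Formica, Listeria, Mustela, Pseudotsuga, Puma, Secale, Sorghum, Triturus

Tracing Formica: it sits inside (Formica,(Brassica,Alnus)).
Tracing Listeria: it sits inside (Acinonyx,Listeria).
The smallest clade enclosing both is (((Sorghum,Cercopithecus),(Acinonyx,Listeria)),((((Formica,(Brassica,Alnus)),Camponotus),(Triturus,(Secale,Mustela))),(Puma,Pseudotsuga))); the answer is its 13 terminal taxa in alphabetical order.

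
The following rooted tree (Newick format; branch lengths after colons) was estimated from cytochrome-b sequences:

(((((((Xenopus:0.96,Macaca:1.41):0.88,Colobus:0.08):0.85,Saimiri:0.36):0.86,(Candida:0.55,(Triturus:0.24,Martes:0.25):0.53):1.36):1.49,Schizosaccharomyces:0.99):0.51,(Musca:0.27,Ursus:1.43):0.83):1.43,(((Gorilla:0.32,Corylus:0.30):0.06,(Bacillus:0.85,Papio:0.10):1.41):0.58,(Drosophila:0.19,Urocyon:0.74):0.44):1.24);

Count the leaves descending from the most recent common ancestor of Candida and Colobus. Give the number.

7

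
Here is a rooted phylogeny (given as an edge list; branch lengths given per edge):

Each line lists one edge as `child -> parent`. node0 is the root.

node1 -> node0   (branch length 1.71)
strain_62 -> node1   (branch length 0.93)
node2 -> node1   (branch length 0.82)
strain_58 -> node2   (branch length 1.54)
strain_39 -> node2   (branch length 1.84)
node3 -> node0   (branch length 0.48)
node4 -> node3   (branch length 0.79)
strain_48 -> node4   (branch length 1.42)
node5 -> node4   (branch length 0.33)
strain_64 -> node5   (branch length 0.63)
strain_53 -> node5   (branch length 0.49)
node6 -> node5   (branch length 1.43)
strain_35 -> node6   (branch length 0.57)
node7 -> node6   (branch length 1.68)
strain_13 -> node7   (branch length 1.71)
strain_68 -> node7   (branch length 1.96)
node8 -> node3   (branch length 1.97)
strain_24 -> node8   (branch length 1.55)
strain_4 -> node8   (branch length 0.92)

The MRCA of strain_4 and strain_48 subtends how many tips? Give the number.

8

The MRCA of strain_4 and strain_48 is the node subtending ((strain_48,(strain_64,strain_53,(strain_35,(strain_13,strain_68)))),(strain_24,strain_4)).
That clade contains 8 terminal taxa: strain_13, strain_24, strain_35, strain_4, strain_48, strain_53, strain_64, strain_68.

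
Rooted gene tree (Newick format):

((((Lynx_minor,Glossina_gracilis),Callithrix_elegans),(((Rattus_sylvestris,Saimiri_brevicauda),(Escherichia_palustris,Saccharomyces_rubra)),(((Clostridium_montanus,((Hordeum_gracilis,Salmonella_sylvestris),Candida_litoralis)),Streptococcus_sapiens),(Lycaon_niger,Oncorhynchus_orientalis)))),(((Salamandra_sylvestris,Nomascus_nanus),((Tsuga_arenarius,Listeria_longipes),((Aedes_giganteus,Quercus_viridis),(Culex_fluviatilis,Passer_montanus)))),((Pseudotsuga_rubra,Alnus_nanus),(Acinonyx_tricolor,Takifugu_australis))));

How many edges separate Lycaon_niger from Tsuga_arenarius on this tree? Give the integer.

The MRCA of Lycaon_niger and Tsuga_arenarius is the root of the tree.
From Lycaon_niger up to that node: 5 branches. From Tsuga_arenarius up to the same node: 5 branches. Total: 5 + 5 = 10.

10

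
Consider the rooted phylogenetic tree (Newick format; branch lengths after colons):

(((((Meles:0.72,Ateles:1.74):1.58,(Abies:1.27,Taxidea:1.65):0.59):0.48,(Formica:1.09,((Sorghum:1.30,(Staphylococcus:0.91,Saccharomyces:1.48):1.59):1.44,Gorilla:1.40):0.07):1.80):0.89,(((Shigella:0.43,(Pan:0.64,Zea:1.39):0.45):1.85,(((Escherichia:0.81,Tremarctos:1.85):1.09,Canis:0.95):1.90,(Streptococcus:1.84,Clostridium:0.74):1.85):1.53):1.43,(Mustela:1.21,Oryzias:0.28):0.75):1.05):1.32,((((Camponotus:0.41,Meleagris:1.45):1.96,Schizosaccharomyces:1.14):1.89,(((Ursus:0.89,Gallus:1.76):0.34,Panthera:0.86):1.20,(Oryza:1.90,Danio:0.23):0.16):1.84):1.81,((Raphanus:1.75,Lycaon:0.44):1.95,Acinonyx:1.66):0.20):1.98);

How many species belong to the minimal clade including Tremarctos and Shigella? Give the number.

The MRCA of Tremarctos and Shigella is the node subtending ((Shigella,(Pan,Zea)),(((Escherichia,Tremarctos),Canis),(Streptococcus,Clostridium))).
That clade contains 8 terminal taxa: Canis, Clostridium, Escherichia, Pan, Shigella, Streptococcus, Tremarctos, Zea.

8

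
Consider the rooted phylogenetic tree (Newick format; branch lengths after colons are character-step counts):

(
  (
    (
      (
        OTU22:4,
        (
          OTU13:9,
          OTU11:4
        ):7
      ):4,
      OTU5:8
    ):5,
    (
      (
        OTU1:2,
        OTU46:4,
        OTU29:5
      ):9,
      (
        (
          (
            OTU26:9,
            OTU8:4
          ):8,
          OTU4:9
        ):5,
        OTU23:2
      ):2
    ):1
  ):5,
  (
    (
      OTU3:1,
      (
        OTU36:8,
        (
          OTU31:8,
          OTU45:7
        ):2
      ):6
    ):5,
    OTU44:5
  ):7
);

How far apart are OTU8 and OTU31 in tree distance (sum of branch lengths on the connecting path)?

53

The path runs OTU8 → … → MRCA → … → OTU31; the MRCA is the root of the tree.
Branch lengths along that path: 4 + 8 + 5 + 2 + 1 + 5 + 7 + 5 + 6 + 2 + 8 = 53.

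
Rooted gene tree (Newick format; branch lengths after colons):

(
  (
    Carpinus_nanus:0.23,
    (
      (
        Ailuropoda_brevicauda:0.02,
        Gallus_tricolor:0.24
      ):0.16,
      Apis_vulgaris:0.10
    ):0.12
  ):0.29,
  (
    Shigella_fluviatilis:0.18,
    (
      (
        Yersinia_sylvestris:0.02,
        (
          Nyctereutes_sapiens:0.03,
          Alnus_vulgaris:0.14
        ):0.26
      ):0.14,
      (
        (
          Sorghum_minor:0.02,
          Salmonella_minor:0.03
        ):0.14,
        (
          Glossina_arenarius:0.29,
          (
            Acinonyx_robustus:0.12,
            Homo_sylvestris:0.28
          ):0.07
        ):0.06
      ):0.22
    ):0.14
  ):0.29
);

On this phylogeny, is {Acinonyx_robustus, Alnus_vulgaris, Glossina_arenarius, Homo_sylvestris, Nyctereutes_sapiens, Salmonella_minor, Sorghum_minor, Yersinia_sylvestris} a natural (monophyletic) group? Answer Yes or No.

The most recent common ancestor of these taxa subtends ((Yersinia_sylvestris,(Nyctereutes_sapiens,Alnus_vulgaris)),((Sorghum_minor,Salmonella_minor),(Glossina_arenarius,(Acinonyx_robustus,Homo_sylvestris)))).
That clade has exactly 8 tips — every listed taxon and nothing else — so the group is monophyletic.

Yes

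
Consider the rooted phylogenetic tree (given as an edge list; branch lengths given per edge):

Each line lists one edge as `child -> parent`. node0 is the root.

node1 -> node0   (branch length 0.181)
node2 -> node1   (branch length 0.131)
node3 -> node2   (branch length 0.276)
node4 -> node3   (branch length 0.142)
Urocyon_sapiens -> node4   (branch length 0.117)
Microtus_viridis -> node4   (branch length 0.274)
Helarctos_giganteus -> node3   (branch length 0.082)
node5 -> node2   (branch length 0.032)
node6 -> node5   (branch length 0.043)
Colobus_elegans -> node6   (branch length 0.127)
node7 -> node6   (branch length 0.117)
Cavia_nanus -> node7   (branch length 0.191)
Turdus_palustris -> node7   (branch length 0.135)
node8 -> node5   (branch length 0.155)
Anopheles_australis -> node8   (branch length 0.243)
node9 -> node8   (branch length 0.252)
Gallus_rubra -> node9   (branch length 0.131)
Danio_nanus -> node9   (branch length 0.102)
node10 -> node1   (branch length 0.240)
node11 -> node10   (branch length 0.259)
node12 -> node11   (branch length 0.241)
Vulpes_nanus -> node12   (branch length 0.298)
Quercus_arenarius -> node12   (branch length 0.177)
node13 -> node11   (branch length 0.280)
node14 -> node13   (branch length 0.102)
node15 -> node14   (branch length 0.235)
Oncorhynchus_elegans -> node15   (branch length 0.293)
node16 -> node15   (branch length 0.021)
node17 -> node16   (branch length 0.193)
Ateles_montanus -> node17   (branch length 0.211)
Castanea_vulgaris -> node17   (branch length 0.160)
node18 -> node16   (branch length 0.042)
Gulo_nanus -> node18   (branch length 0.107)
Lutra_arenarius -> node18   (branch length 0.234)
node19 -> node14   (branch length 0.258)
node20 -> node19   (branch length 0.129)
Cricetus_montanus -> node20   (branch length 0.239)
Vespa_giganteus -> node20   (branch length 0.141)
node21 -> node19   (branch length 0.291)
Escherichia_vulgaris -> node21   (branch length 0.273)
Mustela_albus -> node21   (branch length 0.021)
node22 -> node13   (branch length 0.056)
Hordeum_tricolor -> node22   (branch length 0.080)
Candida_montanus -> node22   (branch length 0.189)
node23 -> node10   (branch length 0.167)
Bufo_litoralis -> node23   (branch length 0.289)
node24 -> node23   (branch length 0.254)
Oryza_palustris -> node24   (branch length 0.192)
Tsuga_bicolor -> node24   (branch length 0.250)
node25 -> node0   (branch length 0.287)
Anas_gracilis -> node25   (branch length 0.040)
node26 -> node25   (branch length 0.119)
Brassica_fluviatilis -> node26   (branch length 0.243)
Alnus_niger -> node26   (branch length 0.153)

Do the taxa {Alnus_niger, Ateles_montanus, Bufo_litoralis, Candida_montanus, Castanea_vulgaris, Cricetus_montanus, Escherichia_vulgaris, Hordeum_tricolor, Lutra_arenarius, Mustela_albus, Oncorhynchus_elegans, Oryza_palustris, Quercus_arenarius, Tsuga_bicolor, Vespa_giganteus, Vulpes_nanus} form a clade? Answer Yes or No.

No

The MRCA of the listed taxa is the root, so the smallest clade containing them is the whole tree.
That clade also contains Anas_gracilis, Anopheles_australis, Brassica_fluviatilis, Cavia_nanus, Colobus_elegans, Danio_nanus, Gallus_rubra, Gulo_nanus, Helarctos_giganteus, Microtus_viridis, Turdus_palustris, Urocyon_sapiens, which are not in the proposed group, so the group is not monophyletic.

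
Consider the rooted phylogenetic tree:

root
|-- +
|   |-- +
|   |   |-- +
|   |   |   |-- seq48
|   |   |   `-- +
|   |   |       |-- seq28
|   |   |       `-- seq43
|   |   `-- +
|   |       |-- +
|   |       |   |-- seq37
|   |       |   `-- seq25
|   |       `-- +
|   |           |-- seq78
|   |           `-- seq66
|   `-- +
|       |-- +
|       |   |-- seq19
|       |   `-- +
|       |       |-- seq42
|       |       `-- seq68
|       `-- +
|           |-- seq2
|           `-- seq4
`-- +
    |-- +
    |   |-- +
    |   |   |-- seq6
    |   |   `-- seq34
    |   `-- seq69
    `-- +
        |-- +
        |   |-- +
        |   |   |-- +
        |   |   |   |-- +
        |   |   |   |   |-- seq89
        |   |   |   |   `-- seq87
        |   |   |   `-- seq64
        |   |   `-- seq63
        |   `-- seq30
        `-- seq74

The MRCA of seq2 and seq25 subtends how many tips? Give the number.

12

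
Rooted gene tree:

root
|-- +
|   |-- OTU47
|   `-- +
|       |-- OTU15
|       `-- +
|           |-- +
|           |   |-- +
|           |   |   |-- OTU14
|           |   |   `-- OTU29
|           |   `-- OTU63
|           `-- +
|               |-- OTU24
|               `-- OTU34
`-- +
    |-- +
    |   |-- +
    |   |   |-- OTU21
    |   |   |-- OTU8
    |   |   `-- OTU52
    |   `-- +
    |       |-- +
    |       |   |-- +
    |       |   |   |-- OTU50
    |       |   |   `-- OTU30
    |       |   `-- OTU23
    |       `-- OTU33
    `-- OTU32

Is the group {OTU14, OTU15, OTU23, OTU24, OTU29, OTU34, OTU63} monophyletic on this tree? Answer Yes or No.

No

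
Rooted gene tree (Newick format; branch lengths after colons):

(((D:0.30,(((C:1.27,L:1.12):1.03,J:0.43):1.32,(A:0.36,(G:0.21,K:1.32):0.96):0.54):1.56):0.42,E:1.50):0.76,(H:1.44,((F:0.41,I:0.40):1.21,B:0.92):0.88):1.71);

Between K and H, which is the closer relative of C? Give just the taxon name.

The MRCA of C and K subtends (((C,L),J),(A,(G,K))) (6 taxa).
The MRCA of C and H is the root, subtending the entire tree (12 taxa).
The first is nested inside the second, so C shares a more recent common ancestor with K.

K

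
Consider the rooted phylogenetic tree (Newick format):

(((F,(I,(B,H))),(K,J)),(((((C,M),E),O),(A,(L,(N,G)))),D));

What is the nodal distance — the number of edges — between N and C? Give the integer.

The MRCA of N and C is the node subtending ((((C,M),E),O),(A,(L,(N,G)))).
From N up to that node: 4 branches. From C up to the same node: 4 branches. Total: 4 + 4 = 8.

8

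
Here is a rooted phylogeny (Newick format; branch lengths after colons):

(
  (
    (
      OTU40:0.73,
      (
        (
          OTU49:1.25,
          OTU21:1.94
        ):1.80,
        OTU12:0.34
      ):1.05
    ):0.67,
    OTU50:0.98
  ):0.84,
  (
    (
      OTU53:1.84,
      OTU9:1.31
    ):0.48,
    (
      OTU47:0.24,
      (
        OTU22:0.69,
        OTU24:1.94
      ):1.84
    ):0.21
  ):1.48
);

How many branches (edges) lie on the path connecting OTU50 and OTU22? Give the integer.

The MRCA of OTU50 and OTU22 is the root of the tree.
From OTU50 up to that node: 2 branches. From OTU22 up to the same node: 4 branches. Total: 2 + 4 = 6.

6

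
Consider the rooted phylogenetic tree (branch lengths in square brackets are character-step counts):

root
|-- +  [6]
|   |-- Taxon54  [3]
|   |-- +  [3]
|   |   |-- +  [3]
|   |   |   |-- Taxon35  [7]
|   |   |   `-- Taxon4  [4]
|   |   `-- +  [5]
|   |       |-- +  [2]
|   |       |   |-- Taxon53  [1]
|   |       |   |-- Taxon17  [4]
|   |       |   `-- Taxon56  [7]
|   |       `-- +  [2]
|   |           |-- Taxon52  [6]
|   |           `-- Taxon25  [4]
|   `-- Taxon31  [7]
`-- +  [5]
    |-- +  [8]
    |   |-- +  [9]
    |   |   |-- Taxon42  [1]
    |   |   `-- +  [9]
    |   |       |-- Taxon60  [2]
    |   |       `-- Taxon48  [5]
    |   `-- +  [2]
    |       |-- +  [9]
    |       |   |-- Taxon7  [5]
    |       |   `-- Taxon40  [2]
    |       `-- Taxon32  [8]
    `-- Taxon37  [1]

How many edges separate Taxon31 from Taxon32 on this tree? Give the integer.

The MRCA of Taxon31 and Taxon32 is the root of the tree.
From Taxon31 up to that node: 2 branches. From Taxon32 up to the same node: 4 branches. Total: 2 + 4 = 6.

6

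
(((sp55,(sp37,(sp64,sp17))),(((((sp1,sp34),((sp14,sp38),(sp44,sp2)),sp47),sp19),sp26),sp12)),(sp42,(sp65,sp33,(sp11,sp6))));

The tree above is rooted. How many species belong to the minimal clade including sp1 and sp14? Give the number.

The MRCA of sp1 and sp14 is the node subtending ((sp1,sp34),((sp14,sp38),(sp44,sp2)),sp47).
That clade contains 7 terminal taxa: sp1, sp14, sp2, sp34, sp38, sp44, sp47.

7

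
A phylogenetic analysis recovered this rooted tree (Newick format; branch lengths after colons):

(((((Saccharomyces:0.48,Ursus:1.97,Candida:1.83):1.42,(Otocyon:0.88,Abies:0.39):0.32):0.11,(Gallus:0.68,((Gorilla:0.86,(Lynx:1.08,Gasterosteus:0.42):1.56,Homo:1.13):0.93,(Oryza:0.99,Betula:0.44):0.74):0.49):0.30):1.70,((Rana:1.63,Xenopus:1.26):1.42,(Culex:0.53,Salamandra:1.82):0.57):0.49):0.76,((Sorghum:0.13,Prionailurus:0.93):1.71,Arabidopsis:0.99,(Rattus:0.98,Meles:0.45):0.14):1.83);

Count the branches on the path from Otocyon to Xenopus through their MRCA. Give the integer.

7

The MRCA of Otocyon and Xenopus is the node subtending ((((Saccharomyces,Ursus,Candida),(Otocyon,Abies)),(Gallus,((Gorilla,(Lynx,Gasterosteus),Homo),(Oryza,Betula)))),((Rana,Xenopus),(Culex,Salamandra))).
From Otocyon up to that node: 4 branches. From Xenopus up to the same node: 3 branches. Total: 4 + 3 = 7.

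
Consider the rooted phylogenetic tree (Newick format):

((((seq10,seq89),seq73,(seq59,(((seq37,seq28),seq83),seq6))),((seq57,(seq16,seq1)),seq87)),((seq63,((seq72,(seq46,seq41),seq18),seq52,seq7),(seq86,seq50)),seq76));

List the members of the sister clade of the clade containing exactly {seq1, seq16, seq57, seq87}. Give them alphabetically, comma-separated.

seq10, seq28, seq37, seq59, seq6, seq73, seq83, seq89

The clade containing exactly {seq1, seq16, seq57, seq87} attaches to the tree at the node subtending (((seq10,seq89),seq73,(seq59,(((seq37,seq28),seq83),seq6))),((seq57,(seq16,seq1)),seq87)).
The other lineage descending from that same node — the sister group — is ((seq10,seq89),seq73,(seq59,(((seq37,seq28),seq83),seq6))); its 8 tips in alphabetical order are the answer.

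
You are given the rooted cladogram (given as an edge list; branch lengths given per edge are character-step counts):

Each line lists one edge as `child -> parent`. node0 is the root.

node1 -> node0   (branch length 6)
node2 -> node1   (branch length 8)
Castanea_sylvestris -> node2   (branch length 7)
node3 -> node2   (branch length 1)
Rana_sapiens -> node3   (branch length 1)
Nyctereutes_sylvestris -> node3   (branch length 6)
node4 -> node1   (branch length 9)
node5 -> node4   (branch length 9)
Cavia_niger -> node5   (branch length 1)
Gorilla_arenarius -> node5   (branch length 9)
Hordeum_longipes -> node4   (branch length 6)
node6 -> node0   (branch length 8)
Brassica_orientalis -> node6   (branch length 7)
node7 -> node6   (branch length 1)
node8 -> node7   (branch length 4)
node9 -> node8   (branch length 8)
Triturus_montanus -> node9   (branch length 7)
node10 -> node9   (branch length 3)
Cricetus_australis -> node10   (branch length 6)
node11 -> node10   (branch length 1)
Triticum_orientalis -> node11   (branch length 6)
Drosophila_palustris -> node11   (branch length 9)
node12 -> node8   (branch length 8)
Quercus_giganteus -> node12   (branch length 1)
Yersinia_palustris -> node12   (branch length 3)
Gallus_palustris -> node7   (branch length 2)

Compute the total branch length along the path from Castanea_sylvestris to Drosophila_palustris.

55

The path runs Castanea_sylvestris → … → MRCA → … → Drosophila_palustris; the MRCA is the root of the tree.
Branch lengths along that path: 7 + 8 + 6 + 8 + 1 + 4 + 8 + 3 + 1 + 9 = 55.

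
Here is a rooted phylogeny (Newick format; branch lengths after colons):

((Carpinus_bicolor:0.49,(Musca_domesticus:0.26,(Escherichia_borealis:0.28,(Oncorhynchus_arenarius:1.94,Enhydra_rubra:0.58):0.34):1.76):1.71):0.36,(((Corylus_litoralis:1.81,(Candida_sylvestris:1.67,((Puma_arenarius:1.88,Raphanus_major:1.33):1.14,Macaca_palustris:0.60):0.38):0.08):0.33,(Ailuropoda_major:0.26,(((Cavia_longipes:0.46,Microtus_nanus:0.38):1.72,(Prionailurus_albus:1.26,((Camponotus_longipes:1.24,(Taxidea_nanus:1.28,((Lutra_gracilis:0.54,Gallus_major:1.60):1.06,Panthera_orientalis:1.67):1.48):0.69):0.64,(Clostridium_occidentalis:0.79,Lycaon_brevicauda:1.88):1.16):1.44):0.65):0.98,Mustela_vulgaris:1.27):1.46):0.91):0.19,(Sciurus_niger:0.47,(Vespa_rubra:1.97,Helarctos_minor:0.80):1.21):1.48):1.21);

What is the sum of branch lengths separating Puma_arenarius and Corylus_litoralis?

5.29

The path runs Puma_arenarius → … → MRCA → … → Corylus_litoralis; the MRCA is the node subtending (Corylus_litoralis,(Candida_sylvestris,((Puma_arenarius,Raphanus_major),Macaca_palustris))).
Branch lengths along that path: 1.88 + 1.14 + 0.38 + 0.08 + 1.81 = 5.29.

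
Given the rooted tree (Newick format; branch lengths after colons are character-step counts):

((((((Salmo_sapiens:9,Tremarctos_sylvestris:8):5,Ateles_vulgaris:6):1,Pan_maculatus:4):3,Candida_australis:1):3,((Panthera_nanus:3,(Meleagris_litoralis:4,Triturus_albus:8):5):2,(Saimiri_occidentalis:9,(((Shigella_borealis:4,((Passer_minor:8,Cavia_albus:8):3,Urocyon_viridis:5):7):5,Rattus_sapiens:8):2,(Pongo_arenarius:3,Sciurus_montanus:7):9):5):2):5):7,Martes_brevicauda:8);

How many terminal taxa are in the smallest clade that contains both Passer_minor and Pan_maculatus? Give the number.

16

The MRCA of Passer_minor and Pan_maculatus is the node subtending (((((Salmo_sapiens,Tremarctos_sylvestris),Ateles_vulgaris),Pan_maculatus),Candida_australis),((Panthera_nanus,(Meleagris_litoralis,Triturus_albus)),(Saimiri_occidentalis,(((Shigella_borealis,((Passer_minor,Cavia_albus),Urocyon_viridis)),Rattus_sapiens),(Pongo_arenarius,Sciurus_montanus))))).
That clade contains 16 terminal taxa: Ateles_vulgaris, Candida_australis, Cavia_albus, Meleagris_litoralis, Pan_maculatus, Panthera_nanus, Passer_minor, Pongo_arenarius, Rattus_sapiens, Saimiri_occidentalis, Salmo_sapiens, Sciurus_montanus, Shigella_borealis, Tremarctos_sylvestris, Triturus_albus, Urocyon_viridis.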